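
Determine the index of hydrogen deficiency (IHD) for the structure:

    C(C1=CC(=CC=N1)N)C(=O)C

Molecular formula from the SMILES: C8H10N2O.
DoU = (2C + 2 + N − H − X)/2 = (2·8 + 2 + 2 − 10 − 0)/2 = 10/2 = 5.
(Structurally: 1 ring(s) + 4 π bond(s) = 5.)

5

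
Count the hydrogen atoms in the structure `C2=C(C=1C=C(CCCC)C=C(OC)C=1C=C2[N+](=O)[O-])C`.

Hydrogens are implicit in SMILES; fill each atom to its normal valence:
  6 × C (aromatic): no H
  4 × C (aromatic): 1 H each → 4
  3 × C: 3 H each → 9
  3 × C: 2 H each → 6
  2 × O: no H
  1 × N (charge +1): no H
  1 × O (charge -1): no H
  Total hydrogens = 19.

19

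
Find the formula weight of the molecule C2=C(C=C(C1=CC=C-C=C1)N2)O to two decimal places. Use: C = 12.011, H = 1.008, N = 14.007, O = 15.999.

159.19

Molecular formula: C10H9NO.
M = 10×12.011 + 9×1.008 + 1×14.007 + 1×15.999 = 159.19 g/mol.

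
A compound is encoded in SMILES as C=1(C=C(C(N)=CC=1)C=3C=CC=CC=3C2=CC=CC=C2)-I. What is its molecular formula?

C18H14IN

Heavy atoms from the SMILES: 18 C, 1 I, 1 N.
Implicit hydrogens by atom environment:
  12 × C (aromatic): 1 H each → 12
  6 × C (aromatic): no H
  1 × I: no H
  1 × N: 2 H
  Total hydrogens = 14.
Molecular formula: C18H14IN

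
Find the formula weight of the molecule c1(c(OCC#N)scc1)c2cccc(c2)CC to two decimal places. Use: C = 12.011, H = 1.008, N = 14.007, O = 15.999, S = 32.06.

243.32

Molecular formula: C14H13NOS.
M = 14×12.011 + 13×1.008 + 1×14.007 + 1×15.999 + 1×32.06 = 243.32 g/mol.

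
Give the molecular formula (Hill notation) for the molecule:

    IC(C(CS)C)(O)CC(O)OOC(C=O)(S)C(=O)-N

Heavy atoms from the SMILES: 9 C, 1 I, 1 N, 6 O, 2 S.
Implicit hydrogens by atom environment:
  4 × O: no H
  3 × C: 1 H each → 3
  3 × C: no H
  2 × C: 2 H each → 4
  2 × O: 1 H each → 2
  2 × S: 1 H each → 2
  1 × C: 3 H
  1 × I: no H
  1 × N: 2 H
  Total hydrogens = 16.
Molecular formula: C9H16INO6S2

C9H16INO6S2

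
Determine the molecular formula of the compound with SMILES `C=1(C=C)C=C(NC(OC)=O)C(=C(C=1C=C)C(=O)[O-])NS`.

C13H13N2O4S-

Heavy atoms from the SMILES: 13 C, 2 N, 4 O, 1 S.
Implicit hydrogens by atom environment:
  5 × C (aromatic): no H
  3 × O: no H
  2 × C: 2 H each → 4
  2 × C: 1 H each → 2
  2 × C: no H
  2 × N: 1 H each → 2
  1 × C: 3 H
  1 × C (aromatic): 1 H
  1 × O (charge -1): no H
  1 × S: 1 H
  Total hydrogens = 13.
Net charge -1.
Molecular formula: C13H13N2O4S-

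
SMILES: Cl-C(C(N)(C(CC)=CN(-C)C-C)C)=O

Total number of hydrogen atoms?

19

Hydrogens are implicit in SMILES; fill each atom to its normal valence:
  4 × C: 3 H each → 12
  3 × C: no H
  2 × C: 2 H each → 4
  1 × C: 1 H
  1 × Cl: no H
  1 × N: 2 H
  1 × N: no H
  1 × O: no H
  Total hydrogens = 19.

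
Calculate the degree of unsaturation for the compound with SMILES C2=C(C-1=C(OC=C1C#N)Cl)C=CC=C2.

Molecular formula from the SMILES: C11H6ClNO.
DoU = (2C + 2 + N − H − X)/2 = (2·11 + 2 + 1 − 6 − 1)/2 = 18/2 = 9.
(Structurally: 2 ring(s) + 7 π bond(s) = 9.)

9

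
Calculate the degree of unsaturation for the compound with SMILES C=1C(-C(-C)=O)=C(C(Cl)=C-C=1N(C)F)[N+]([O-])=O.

6

Molecular formula from the SMILES: C9H8ClFN2O3.
DoU = (2C + 2 + N − H − X)/2 = (2·9 + 2 + 2 − 8 − 2)/2 = 12/2 = 6.
(Structurally: 1 ring(s) + 5 π bond(s) = 6.)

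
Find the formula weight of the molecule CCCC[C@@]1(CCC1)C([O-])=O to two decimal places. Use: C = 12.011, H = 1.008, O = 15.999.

155.22

Molecular formula: C9H15O2-.
M = 9×12.011 + 15×1.008 + 2×15.999 = 155.22 g/mol.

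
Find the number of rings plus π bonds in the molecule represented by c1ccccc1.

Molecular formula from the SMILES: C6H6.
DoU = (2C + 2 + N − H − X)/2 = (2·6 + 2 + 0 − 6 − 0)/2 = 8/2 = 4.
(Structurally: 1 ring(s) + 3 π bond(s) = 4.)

4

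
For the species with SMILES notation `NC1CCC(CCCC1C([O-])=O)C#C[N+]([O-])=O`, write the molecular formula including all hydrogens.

C11H15N2O4-

Heavy atoms from the SMILES: 11 C, 2 N, 4 O.
Implicit hydrogens by atom environment:
  5 × C: 2 H each → 10
  3 × C: 1 H each → 3
  3 × C: no H
  2 × O: no H
  2 × O (charge -1): no H
  1 × N: 2 H
  1 × N (charge +1): no H
  Total hydrogens = 15.
Net charge -1.
Molecular formula: C11H15N2O4-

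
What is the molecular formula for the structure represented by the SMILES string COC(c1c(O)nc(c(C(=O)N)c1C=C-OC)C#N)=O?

Heavy atoms from the SMILES: 12 C, 3 N, 5 O.
Implicit hydrogens by atom environment:
  5 × C (aromatic): no H
  4 × O: no H
  3 × C: no H
  2 × C: 3 H each → 6
  2 × C: 1 H each → 2
  1 × N: 2 H
  1 × N (aromatic): no H
  1 × N: no H
  1 × O: 1 H
  Total hydrogens = 11.
Molecular formula: C12H11N3O5

C12H11N3O5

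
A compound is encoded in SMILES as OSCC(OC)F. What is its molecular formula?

C3H7FO2S

Heavy atoms from the SMILES: 3 C, 1 F, 2 O, 1 S.
Implicit hydrogens by atom environment:
  1 × C: 3 H
  1 × C: 2 H
  1 × C: 1 H
  1 × F: no H
  1 × O: 1 H
  1 × O: no H
  1 × S: no H
  Total hydrogens = 7.
Molecular formula: C3H7FO2S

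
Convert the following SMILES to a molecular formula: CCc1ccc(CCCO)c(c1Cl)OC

Heavy atoms from the SMILES: 12 C, 1 Cl, 2 O.
Implicit hydrogens by atom environment:
  4 × C: 2 H each → 8
  4 × C (aromatic): no H
  2 × C: 3 H each → 6
  2 × C (aromatic): 1 H each → 2
  1 × Cl: no H
  1 × O: 1 H
  1 × O: no H
  Total hydrogens = 17.
Molecular formula: C12H17ClO2

C12H17ClO2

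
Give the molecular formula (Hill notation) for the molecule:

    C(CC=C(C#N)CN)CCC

C9H16N2

Heavy atoms from the SMILES: 9 C, 2 N.
Implicit hydrogens by atom environment:
  5 × C: 2 H each → 10
  2 × C: no H
  1 × C: 3 H
  1 × C: 1 H
  1 × N: 2 H
  1 × N: no H
  Total hydrogens = 16.
Molecular formula: C9H16N2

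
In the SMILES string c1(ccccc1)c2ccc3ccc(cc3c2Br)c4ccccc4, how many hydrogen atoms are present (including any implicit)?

15

Hydrogens are implicit in SMILES; fill each atom to its normal valence:
  15 × C (aromatic): 1 H each → 15
  7 × C (aromatic): no H
  1 × Br: no H
  Total hydrogens = 15.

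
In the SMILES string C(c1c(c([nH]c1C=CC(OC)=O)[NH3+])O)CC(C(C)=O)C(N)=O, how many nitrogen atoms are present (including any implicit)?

The symbol for nitrogen appears 3 times in the SMILES.

3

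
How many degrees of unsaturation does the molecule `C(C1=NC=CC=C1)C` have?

Molecular formula from the SMILES: C7H9N.
DoU = (2C + 2 + N − H − X)/2 = (2·7 + 2 + 1 − 9 − 0)/2 = 8/2 = 4.
(Structurally: 1 ring(s) + 3 π bond(s) = 4.)

4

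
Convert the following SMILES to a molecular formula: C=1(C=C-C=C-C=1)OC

Heavy atoms from the SMILES: 7 C, 1 O.
Implicit hydrogens by atom environment:
  5 × C (aromatic): 1 H each → 5
  1 × C: 3 H
  1 × C (aromatic): no H
  1 × O: no H
  Total hydrogens = 8.
Molecular formula: C7H8O

C7H8O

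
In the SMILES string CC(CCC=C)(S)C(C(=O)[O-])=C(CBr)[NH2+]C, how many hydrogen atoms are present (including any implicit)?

18

Hydrogens are implicit in SMILES; fill each atom to its normal valence:
  4 × C: 2 H each → 8
  4 × C: no H
  2 × C: 3 H each → 6
  1 × Br: no H
  1 × C: 1 H
  1 × N (charge +1): 2 H
  1 × O: no H
  1 × O (charge -1): no H
  1 × S: 1 H
  Total hydrogens = 18.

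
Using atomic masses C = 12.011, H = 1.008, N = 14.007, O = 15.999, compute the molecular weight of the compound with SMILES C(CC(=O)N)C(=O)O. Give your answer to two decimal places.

Molecular formula: C4H7NO3.
M = 4×12.011 + 7×1.008 + 1×14.007 + 3×15.999 = 117.10 g/mol.

117.10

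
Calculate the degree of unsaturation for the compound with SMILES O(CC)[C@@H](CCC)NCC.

0

Molecular formula from the SMILES: C8H19NO.
DoU = (2C + 2 + N − H − X)/2 = (2·8 + 2 + 1 − 19 − 0)/2 = 0/2 = 0.
(Structurally: 0 ring(s) + 0 π bond(s) = 0.)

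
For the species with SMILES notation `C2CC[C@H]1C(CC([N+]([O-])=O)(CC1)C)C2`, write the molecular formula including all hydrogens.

Heavy atoms from the SMILES: 11 C, 1 N, 2 O.
Implicit hydrogens by atom environment:
  7 × C: 2 H each → 14
  2 × C: 1 H each → 2
  1 × C: 3 H
  1 × C: no H
  1 × N (charge +1): no H
  1 × O: no H
  1 × O (charge -1): no H
  Total hydrogens = 19.
Molecular formula: C11H19NO2

C11H19NO2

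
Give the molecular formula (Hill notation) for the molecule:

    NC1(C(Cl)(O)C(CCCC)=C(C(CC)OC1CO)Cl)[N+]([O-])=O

Heavy atoms from the SMILES: 13 C, 2 Cl, 2 N, 5 O.
Implicit hydrogens by atom environment:
  5 × C: 2 H each → 10
  4 × C: no H
  2 × C: 3 H each → 6
  2 × C: 1 H each → 2
  2 × Cl: no H
  2 × O: 1 H each → 2
  2 × O: no H
  1 × N: 2 H
  1 × N (charge +1): no H
  1 × O (charge -1): no H
  Total hydrogens = 22.
Molecular formula: C13H22Cl2N2O5

C13H22Cl2N2O5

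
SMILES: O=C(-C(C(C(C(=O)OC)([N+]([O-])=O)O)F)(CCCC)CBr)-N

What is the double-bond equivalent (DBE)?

3

Molecular formula from the SMILES: C11H18BrFN2O6.
DoU = (2C + 2 + N − H − X)/2 = (2·11 + 2 + 2 − 18 − 2)/2 = 6/2 = 3.
(Structurally: 0 ring(s) + 3 π bond(s) = 3.)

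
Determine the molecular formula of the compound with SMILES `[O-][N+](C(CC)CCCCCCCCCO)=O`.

Heavy atoms from the SMILES: 12 C, 1 N, 3 O.
Implicit hydrogens by atom environment:
  10 × C: 2 H each → 20
  1 × C: 3 H
  1 × C: 1 H
  1 × N (charge +1): no H
  1 × O: 1 H
  1 × O: no H
  1 × O (charge -1): no H
  Total hydrogens = 25.
Molecular formula: C12H25NO3

C12H25NO3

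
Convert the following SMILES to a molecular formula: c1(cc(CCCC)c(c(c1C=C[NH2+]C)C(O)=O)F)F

C14H18F2NO2+

Heavy atoms from the SMILES: 14 C, 2 F, 1 N, 2 O.
Implicit hydrogens by atom environment:
  5 × C (aromatic): no H
  3 × C: 2 H each → 6
  2 × C: 3 H each → 6
  2 × C: 1 H each → 2
  2 × F: no H
  1 × C (aromatic): 1 H
  1 × C: no H
  1 × N (charge +1): 2 H
  1 × O: 1 H
  1 × O: no H
  Total hydrogens = 18.
Net charge +1.
Molecular formula: C14H18F2NO2+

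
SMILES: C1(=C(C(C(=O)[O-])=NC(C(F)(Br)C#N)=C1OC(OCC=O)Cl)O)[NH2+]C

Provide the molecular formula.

Heavy atoms from the SMILES: 1 Br, 12 C, 1 Cl, 1 F, 3 N, 6 O.
Implicit hydrogens by atom environment:
  5 × C (aromatic): no H
  4 × O: no H
  3 × C: no H
  2 × C: 1 H each → 2
  1 × Br: no H
  1 × C: 3 H
  1 × C: 2 H
  1 × Cl: no H
  1 × F: no H
  1 × N (charge +1): 2 H
  1 × N (aromatic): no H
  1 × N: no H
  1 × O: 1 H
  1 × O (charge -1): no H
  Total hydrogens = 10.
Molecular formula: C12H10BrClFN3O6

C12H10BrClFN3O6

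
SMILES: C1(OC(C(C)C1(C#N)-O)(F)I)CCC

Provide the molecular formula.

Heavy atoms from the SMILES: 9 C, 1 F, 1 I, 1 N, 2 O.
Implicit hydrogens by atom environment:
  3 × C: no H
  2 × C: 3 H each → 6
  2 × C: 2 H each → 4
  2 × C: 1 H each → 2
  1 × F: no H
  1 × I: no H
  1 × N: no H
  1 × O: 1 H
  1 × O: no H
  Total hydrogens = 13.
Molecular formula: C9H13FINO2

C9H13FINO2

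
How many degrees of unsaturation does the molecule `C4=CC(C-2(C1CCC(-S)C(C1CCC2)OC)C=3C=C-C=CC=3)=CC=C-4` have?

10

Molecular formula from the SMILES: C23H28OS.
DoU = (2C + 2 + N − H − X)/2 = (2·23 + 2 + 0 − 28 − 0)/2 = 20/2 = 10.
(Structurally: 4 ring(s) + 6 π bond(s) = 10.)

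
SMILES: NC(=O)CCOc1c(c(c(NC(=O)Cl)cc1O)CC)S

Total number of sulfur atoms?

The symbol for sulfur appears 1 time in the SMILES.

1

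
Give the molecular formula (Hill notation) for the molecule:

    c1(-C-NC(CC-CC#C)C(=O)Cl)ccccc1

C14H16ClNO

Heavy atoms from the SMILES: 14 C, 1 Cl, 1 N, 1 O.
Implicit hydrogens by atom environment:
  5 × C (aromatic): 1 H each → 5
  4 × C: 2 H each → 8
  2 × C: 1 H each → 2
  2 × C: no H
  1 × C (aromatic): no H
  1 × Cl: no H
  1 × N: 1 H
  1 × O: no H
  Total hydrogens = 16.
Molecular formula: C14H16ClNO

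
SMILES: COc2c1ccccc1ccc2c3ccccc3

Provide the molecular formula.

Heavy atoms from the SMILES: 17 C, 1 O.
Implicit hydrogens by atom environment:
  11 × C (aromatic): 1 H each → 11
  5 × C (aromatic): no H
  1 × C: 3 H
  1 × O: no H
  Total hydrogens = 14.
Molecular formula: C17H14O

C17H14O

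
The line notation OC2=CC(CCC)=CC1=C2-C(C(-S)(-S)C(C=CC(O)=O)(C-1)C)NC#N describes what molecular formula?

Heavy atoms from the SMILES: 18 C, 2 N, 3 O, 2 S.
Implicit hydrogens by atom environment:
  4 × C (aromatic): no H
  4 × C: no H
  3 × C: 2 H each → 6
  3 × C: 1 H each → 3
  2 × C: 3 H each → 6
  2 × C (aromatic): 1 H each → 2
  2 × O: 1 H each → 2
  2 × S: 1 H each → 2
  1 × N: 1 H
  1 × N: no H
  1 × O: no H
  Total hydrogens = 22.
Molecular formula: C18H22N2O3S2

C18H22N2O3S2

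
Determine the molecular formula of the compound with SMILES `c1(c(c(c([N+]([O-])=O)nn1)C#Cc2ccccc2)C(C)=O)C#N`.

Heavy atoms from the SMILES: 15 C, 4 N, 3 O.
Implicit hydrogens by atom environment:
  5 × C (aromatic): 1 H each → 5
  5 × C (aromatic): no H
  4 × C: no H
  2 × N (aromatic): no H
  2 × O: no H
  1 × C: 3 H
  1 × N: no H
  1 × N (charge +1): no H
  1 × O (charge -1): no H
  Total hydrogens = 8.
Molecular formula: C15H8N4O3

C15H8N4O3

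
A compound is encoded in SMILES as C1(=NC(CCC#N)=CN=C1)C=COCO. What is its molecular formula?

C10H11N3O2

Heavy atoms from the SMILES: 10 C, 3 N, 2 O.
Implicit hydrogens by atom environment:
  3 × C: 2 H each → 6
  2 × C (aromatic): 1 H each → 2
  2 × C: 1 H each → 2
  2 × C (aromatic): no H
  2 × N (aromatic): no H
  1 × C: no H
  1 × N: no H
  1 × O: 1 H
  1 × O: no H
  Total hydrogens = 11.
Molecular formula: C10H11N3O2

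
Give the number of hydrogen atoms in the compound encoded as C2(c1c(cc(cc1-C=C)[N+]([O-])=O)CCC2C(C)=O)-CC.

19

Hydrogens are implicit in SMILES; fill each atom to its normal valence:
  4 × C: 2 H each → 8
  4 × C (aromatic): no H
  3 × C: 1 H each → 3
  2 × C: 3 H each → 6
  2 × C (aromatic): 1 H each → 2
  2 × O: no H
  1 × C: no H
  1 × N (charge +1): no H
  1 × O (charge -1): no H
  Total hydrogens = 19.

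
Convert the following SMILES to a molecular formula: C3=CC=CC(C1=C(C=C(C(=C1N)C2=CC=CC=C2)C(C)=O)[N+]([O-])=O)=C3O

C20H16N2O4

Heavy atoms from the SMILES: 20 C, 2 N, 4 O.
Implicit hydrogens by atom environment:
  10 × C (aromatic): 1 H each → 10
  8 × C (aromatic): no H
  2 × O: no H
  1 × C: 3 H
  1 × C: no H
  1 × N: 2 H
  1 × N (charge +1): no H
  1 × O: 1 H
  1 × O (charge -1): no H
  Total hydrogens = 16.
Molecular formula: C20H16N2O4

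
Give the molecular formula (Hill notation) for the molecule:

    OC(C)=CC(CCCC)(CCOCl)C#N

Heavy atoms from the SMILES: 11 C, 1 Cl, 1 N, 2 O.
Implicit hydrogens by atom environment:
  5 × C: 2 H each → 10
  3 × C: no H
  2 × C: 3 H each → 6
  1 × C: 1 H
  1 × Cl: no H
  1 × N: no H
  1 × O: 1 H
  1 × O: no H
  Total hydrogens = 18.
Molecular formula: C11H18ClNO2

C11H18ClNO2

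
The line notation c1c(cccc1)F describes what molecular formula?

Heavy atoms from the SMILES: 6 C, 1 F.
Implicit hydrogens by atom environment:
  5 × C (aromatic): 1 H each → 5
  1 × C (aromatic): no H
  1 × F: no H
  Total hydrogens = 5.
Molecular formula: C6H5F

C6H5F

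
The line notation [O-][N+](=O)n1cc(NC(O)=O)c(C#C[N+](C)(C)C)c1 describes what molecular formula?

Heavy atoms from the SMILES: 10 C, 4 N, 4 O.
Implicit hydrogens by atom environment:
  3 × C: 3 H each → 9
  3 × C: no H
  2 × C (aromatic): 1 H each → 2
  2 × C (aromatic): no H
  2 × N (charge +1): no H
  2 × O: no H
  1 × N: 1 H
  1 × N (aromatic): no H
  1 × O: 1 H
  1 × O (charge -1): no H
  Total hydrogens = 13.
Net charge +1.
Molecular formula: C10H13N4O4+

C10H13N4O4+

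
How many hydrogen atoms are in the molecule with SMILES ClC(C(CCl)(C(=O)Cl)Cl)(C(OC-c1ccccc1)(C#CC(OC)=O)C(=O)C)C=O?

16

Hydrogens are implicit in SMILES; fill each atom to its normal valence:
  8 × C: no H
  6 × O: no H
  5 × C (aromatic): 1 H each → 5
  4 × Cl: no H
  2 × C: 3 H each → 6
  2 × C: 2 H each → 4
  1 × C: 1 H
  1 × C (aromatic): no H
  Total hydrogens = 16.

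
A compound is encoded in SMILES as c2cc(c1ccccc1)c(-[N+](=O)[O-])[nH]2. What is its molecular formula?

Heavy atoms from the SMILES: 10 C, 2 N, 2 O.
Implicit hydrogens by atom environment:
  7 × C (aromatic): 1 H each → 7
  3 × C (aromatic): no H
  1 × N (aromatic): 1 H
  1 × N (charge +1): no H
  1 × O: no H
  1 × O (charge -1): no H
  Total hydrogens = 8.
Molecular formula: C10H8N2O2

C10H8N2O2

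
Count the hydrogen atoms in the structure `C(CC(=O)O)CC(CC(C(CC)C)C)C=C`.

26

Hydrogens are implicit in SMILES; fill each atom to its normal valence:
  6 × C: 2 H each → 12
  4 × C: 1 H each → 4
  3 × C: 3 H each → 9
  1 × C: no H
  1 × O: 1 H
  1 × O: no H
  Total hydrogens = 26.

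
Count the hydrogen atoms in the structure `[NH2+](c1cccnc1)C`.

9

Hydrogens are implicit in SMILES; fill each atom to its normal valence:
  4 × C (aromatic): 1 H each → 4
  1 × C: 3 H
  1 × C (aromatic): no H
  1 × N (charge +1): 2 H
  1 × N (aromatic): no H
  Total hydrogens = 9.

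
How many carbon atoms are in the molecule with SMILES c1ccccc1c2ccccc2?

12

The symbol for carbon appears 12 times in the SMILES. Lowercase c denotes aromatic carbon and counts toward C.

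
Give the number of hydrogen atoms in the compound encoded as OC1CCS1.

6

Hydrogens are implicit in SMILES; fill each atom to its normal valence:
  2 × C: 2 H each → 4
  1 × C: 1 H
  1 × O: 1 H
  1 × S: no H
  Total hydrogens = 6.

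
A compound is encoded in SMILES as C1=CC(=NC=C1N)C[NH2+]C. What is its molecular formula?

Heavy atoms from the SMILES: 7 C, 3 N.
Implicit hydrogens by atom environment:
  3 × C (aromatic): 1 H each → 3
  2 × C (aromatic): no H
  1 × C: 3 H
  1 × C: 2 H
  1 × N: 2 H
  1 × N (charge +1): 2 H
  1 × N (aromatic): no H
  Total hydrogens = 12.
Net charge +1.
Molecular formula: C7H12N3+

C7H12N3+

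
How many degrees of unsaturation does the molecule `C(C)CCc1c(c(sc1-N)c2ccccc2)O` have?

7

Molecular formula from the SMILES: C14H17NOS.
DoU = (2C + 2 + N − H − X)/2 = (2·14 + 2 + 1 − 17 − 0)/2 = 14/2 = 7.
(Structurally: 2 ring(s) + 5 π bond(s) = 7.)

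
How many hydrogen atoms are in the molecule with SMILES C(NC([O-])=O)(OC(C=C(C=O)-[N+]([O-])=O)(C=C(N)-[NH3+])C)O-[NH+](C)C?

20

Hydrogens are implicit in SMILES; fill each atom to its normal valence:
  5 × O: no H
  4 × C: 1 H each → 4
  4 × C: no H
  3 × C: 3 H each → 9
  2 × O (charge -1): no H
  1 × N (charge +1): 3 H
  1 × N: 2 H
  1 × N (charge +1): 1 H
  1 × N: 1 H
  1 × N (charge +1): no H
  Total hydrogens = 20.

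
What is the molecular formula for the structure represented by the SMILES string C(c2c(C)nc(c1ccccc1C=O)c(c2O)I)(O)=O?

C14H10INO4

Heavy atoms from the SMILES: 14 C, 1 I, 1 N, 4 O.
Implicit hydrogens by atom environment:
  7 × C (aromatic): no H
  4 × C (aromatic): 1 H each → 4
  2 × O: 1 H each → 2
  2 × O: no H
  1 × C: 3 H
  1 × C: 1 H
  1 × C: no H
  1 × I: no H
  1 × N (aromatic): no H
  Total hydrogens = 10.
Molecular formula: C14H10INO4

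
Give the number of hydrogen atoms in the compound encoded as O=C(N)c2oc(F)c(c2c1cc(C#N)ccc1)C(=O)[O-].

Hydrogens are implicit in SMILES; fill each atom to its normal valence:
  6 × C (aromatic): no H
  4 × C (aromatic): 1 H each → 4
  3 × C: no H
  2 × O: no H
  1 × F: no H
  1 × N: 2 H
  1 × N: no H
  1 × O (aromatic): no H
  1 × O (charge -1): no H
  Total hydrogens = 6.

6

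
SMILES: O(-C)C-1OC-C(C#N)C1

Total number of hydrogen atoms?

9

Hydrogens are implicit in SMILES; fill each atom to its normal valence:
  2 × C: 2 H each → 4
  2 × C: 1 H each → 2
  2 × O: no H
  1 × C: 3 H
  1 × C: no H
  1 × N: no H
  Total hydrogens = 9.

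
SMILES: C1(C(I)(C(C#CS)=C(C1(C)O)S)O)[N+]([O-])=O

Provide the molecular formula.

Heavy atoms from the SMILES: 8 C, 1 I, 1 N, 4 O, 2 S.
Implicit hydrogens by atom environment:
  6 × C: no H
  2 × O: 1 H each → 2
  2 × S: 1 H each → 2
  1 × C: 3 H
  1 × C: 1 H
  1 × I: no H
  1 × N (charge +1): no H
  1 × O: no H
  1 × O (charge -1): no H
  Total hydrogens = 8.
Molecular formula: C8H8INO4S2

C8H8INO4S2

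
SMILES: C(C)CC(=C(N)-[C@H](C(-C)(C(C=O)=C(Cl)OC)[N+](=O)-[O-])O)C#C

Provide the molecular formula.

C14H19ClN2O5

Heavy atoms from the SMILES: 14 C, 1 Cl, 2 N, 5 O.
Implicit hydrogens by atom environment:
  6 × C: no H
  3 × C: 3 H each → 9
  3 × C: 1 H each → 3
  3 × O: no H
  2 × C: 2 H each → 4
  1 × Cl: no H
  1 × N: 2 H
  1 × N (charge +1): no H
  1 × O: 1 H
  1 × O (charge -1): no H
  Total hydrogens = 19.
Molecular formula: C14H19ClN2O5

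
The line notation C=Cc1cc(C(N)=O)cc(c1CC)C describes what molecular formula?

Heavy atoms from the SMILES: 12 C, 1 N, 1 O.
Implicit hydrogens by atom environment:
  4 × C (aromatic): no H
  2 × C: 3 H each → 6
  2 × C: 2 H each → 4
  2 × C (aromatic): 1 H each → 2
  1 × C: 1 H
  1 × C: no H
  1 × N: 2 H
  1 × O: no H
  Total hydrogens = 15.
Molecular formula: C12H15NO

C12H15NO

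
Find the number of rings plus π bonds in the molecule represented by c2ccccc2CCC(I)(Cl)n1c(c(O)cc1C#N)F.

Molecular formula from the SMILES: C14H11ClFIN2O.
DoU = (2C + 2 + N − H − X)/2 = (2·14 + 2 + 2 − 11 − 3)/2 = 18/2 = 9.
(Structurally: 2 ring(s) + 7 π bond(s) = 9.)

9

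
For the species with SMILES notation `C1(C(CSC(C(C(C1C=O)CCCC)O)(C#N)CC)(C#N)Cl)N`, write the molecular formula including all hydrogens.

Heavy atoms from the SMILES: 16 C, 1 Cl, 3 N, 2 O, 1 S.
Implicit hydrogens by atom environment:
  5 × C: 2 H each → 10
  5 × C: 1 H each → 5
  4 × C: no H
  2 × C: 3 H each → 6
  2 × N: no H
  1 × Cl: no H
  1 × N: 2 H
  1 × O: 1 H
  1 × O: no H
  1 × S: no H
  Total hydrogens = 24.
Molecular formula: C16H24ClN3O2S

C16H24ClN3O2S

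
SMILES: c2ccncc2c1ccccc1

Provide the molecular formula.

C11H9N

Heavy atoms from the SMILES: 11 C, 1 N.
Implicit hydrogens by atom environment:
  9 × C (aromatic): 1 H each → 9
  2 × C (aromatic): no H
  1 × N (aromatic): no H
  Total hydrogens = 9.
Molecular formula: C11H9N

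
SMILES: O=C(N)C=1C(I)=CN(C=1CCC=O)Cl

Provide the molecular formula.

C8H8ClIN2O2

Heavy atoms from the SMILES: 8 C, 1 Cl, 1 I, 2 N, 2 O.
Implicit hydrogens by atom environment:
  3 × C (aromatic): no H
  2 × C: 2 H each → 4
  2 × O: no H
  1 × C (aromatic): 1 H
  1 × C: 1 H
  1 × C: no H
  1 × Cl: no H
  1 × I: no H
  1 × N: 2 H
  1 × N (aromatic): no H
  Total hydrogens = 8.
Molecular formula: C8H8ClIN2O2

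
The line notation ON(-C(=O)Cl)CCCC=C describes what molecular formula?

C6H10ClNO2

Heavy atoms from the SMILES: 6 C, 1 Cl, 1 N, 2 O.
Implicit hydrogens by atom environment:
  4 × C: 2 H each → 8
  1 × C: 1 H
  1 × C: no H
  1 × Cl: no H
  1 × N: no H
  1 × O: 1 H
  1 × O: no H
  Total hydrogens = 10.
Molecular formula: C6H10ClNO2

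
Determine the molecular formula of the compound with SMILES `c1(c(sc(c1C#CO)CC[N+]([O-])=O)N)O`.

C8H8N2O4S

Heavy atoms from the SMILES: 8 C, 2 N, 4 O, 1 S.
Implicit hydrogens by atom environment:
  4 × C (aromatic): no H
  2 × C: 2 H each → 4
  2 × C: no H
  2 × O: 1 H each → 2
  1 × N: 2 H
  1 × N (charge +1): no H
  1 × O: no H
  1 × O (charge -1): no H
  1 × S (aromatic): no H
  Total hydrogens = 8.
Molecular formula: C8H8N2O4S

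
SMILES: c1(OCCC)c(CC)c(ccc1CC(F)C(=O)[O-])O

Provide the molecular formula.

C14H18FO4-

Heavy atoms from the SMILES: 14 C, 1 F, 4 O.
Implicit hydrogens by atom environment:
  4 × C: 2 H each → 8
  4 × C (aromatic): no H
  2 × C: 3 H each → 6
  2 × C (aromatic): 1 H each → 2
  2 × O: no H
  1 × C: 1 H
  1 × C: no H
  1 × F: no H
  1 × O: 1 H
  1 × O (charge -1): no H
  Total hydrogens = 18.
Net charge -1.
Molecular formula: C14H18FO4-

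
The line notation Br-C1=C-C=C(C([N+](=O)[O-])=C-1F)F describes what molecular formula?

Heavy atoms from the SMILES: 1 Br, 6 C, 2 F, 1 N, 2 O.
Implicit hydrogens by atom environment:
  4 × C (aromatic): no H
  2 × C (aromatic): 1 H each → 2
  2 × F: no H
  1 × Br: no H
  1 × N (charge +1): no H
  1 × O: no H
  1 × O (charge -1): no H
  Total hydrogens = 2.
Molecular formula: C6H2BrF2NO2

C6H2BrF2NO2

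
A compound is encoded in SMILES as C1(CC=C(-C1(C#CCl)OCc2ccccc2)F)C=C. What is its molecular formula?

C16H14ClFO

Heavy atoms from the SMILES: 16 C, 1 Cl, 1 F, 1 O.
Implicit hydrogens by atom environment:
  5 × C (aromatic): 1 H each → 5
  4 × C: no H
  3 × C: 2 H each → 6
  3 × C: 1 H each → 3
  1 × C (aromatic): no H
  1 × Cl: no H
  1 × F: no H
  1 × O: no H
  Total hydrogens = 14.
Molecular formula: C16H14ClFO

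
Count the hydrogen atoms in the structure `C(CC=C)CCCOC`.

Hydrogens are implicit in SMILES; fill each atom to its normal valence:
  6 × C: 2 H each → 12
  1 × C: 3 H
  1 × C: 1 H
  1 × O: no H
  Total hydrogens = 16.

16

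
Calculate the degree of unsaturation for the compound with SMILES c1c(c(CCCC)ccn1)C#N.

Molecular formula from the SMILES: C10H12N2.
DoU = (2C + 2 + N − H − X)/2 = (2·10 + 2 + 2 − 12 − 0)/2 = 12/2 = 6.
(Structurally: 1 ring(s) + 5 π bond(s) = 6.)

6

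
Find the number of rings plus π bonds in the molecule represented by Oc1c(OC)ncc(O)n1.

Molecular formula from the SMILES: C5H6N2O3.
DoU = (2C + 2 + N − H − X)/2 = (2·5 + 2 + 2 − 6 − 0)/2 = 8/2 = 4.
(Structurally: 1 ring(s) + 3 π bond(s) = 4.)

4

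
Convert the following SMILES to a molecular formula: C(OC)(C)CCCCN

Heavy atoms from the SMILES: 7 C, 1 N, 1 O.
Implicit hydrogens by atom environment:
  4 × C: 2 H each → 8
  2 × C: 3 H each → 6
  1 × C: 1 H
  1 × N: 2 H
  1 × O: no H
  Total hydrogens = 17.
Molecular formula: C7H17NO

C7H17NO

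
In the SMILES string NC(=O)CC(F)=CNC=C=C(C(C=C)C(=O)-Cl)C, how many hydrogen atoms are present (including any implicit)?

14

Hydrogens are implicit in SMILES; fill each atom to its normal valence:
  5 × C: no H
  4 × C: 1 H each → 4
  2 × C: 2 H each → 4
  2 × O: no H
  1 × C: 3 H
  1 × Cl: no H
  1 × F: no H
  1 × N: 2 H
  1 × N: 1 H
  Total hydrogens = 14.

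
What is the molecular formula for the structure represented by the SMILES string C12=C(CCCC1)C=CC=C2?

C10H12

Heavy atoms from the SMILES: 10 C.
Implicit hydrogens by atom environment:
  4 × C: 2 H each → 8
  4 × C (aromatic): 1 H each → 4
  2 × C (aromatic): no H
  Total hydrogens = 12.
Molecular formula: C10H12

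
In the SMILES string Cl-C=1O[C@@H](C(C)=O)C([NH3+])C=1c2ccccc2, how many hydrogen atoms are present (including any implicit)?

Hydrogens are implicit in SMILES; fill each atom to its normal valence:
  5 × C (aromatic): 1 H each → 5
  3 × C: no H
  2 × C: 1 H each → 2
  2 × O: no H
  1 × C: 3 H
  1 × C (aromatic): no H
  1 × Cl: no H
  1 × N (charge +1): 3 H
  Total hydrogens = 13.

13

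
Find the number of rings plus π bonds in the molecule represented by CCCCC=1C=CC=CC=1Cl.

4

Molecular formula from the SMILES: C10H13Cl.
DoU = (2C + 2 + N − H − X)/2 = (2·10 + 2 + 0 − 13 − 1)/2 = 8/2 = 4.
(Structurally: 1 ring(s) + 3 π bond(s) = 4.)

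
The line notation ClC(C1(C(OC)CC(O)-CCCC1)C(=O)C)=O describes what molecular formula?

Heavy atoms from the SMILES: 12 C, 1 Cl, 4 O.
Implicit hydrogens by atom environment:
  5 × C: 2 H each → 10
  3 × C: no H
  3 × O: no H
  2 × C: 3 H each → 6
  2 × C: 1 H each → 2
  1 × Cl: no H
  1 × O: 1 H
  Total hydrogens = 19.
Molecular formula: C12H19ClO4

C12H19ClO4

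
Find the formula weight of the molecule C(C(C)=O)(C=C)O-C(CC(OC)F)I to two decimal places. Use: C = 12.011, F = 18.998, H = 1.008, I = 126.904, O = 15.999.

Molecular formula: C9H14FIO3.
M = 9×12.011 + 1×18.998 + 14×1.008 + 1×126.904 + 3×15.999 = 316.11 g/mol.

316.11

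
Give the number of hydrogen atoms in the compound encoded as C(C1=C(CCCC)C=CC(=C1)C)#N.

15

Hydrogens are implicit in SMILES; fill each atom to its normal valence:
  3 × C: 2 H each → 6
  3 × C (aromatic): 1 H each → 3
  3 × C (aromatic): no H
  2 × C: 3 H each → 6
  1 × C: no H
  1 × N: no H
  Total hydrogens = 15.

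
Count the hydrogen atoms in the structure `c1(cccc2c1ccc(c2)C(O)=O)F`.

Hydrogens are implicit in SMILES; fill each atom to its normal valence:
  6 × C (aromatic): 1 H each → 6
  4 × C (aromatic): no H
  1 × C: no H
  1 × F: no H
  1 × O: 1 H
  1 × O: no H
  Total hydrogens = 7.

7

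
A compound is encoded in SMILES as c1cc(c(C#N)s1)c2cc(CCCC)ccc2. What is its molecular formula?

Heavy atoms from the SMILES: 15 C, 1 N, 1 S.
Implicit hydrogens by atom environment:
  6 × C (aromatic): 1 H each → 6
  4 × C (aromatic): no H
  3 × C: 2 H each → 6
  1 × C: 3 H
  1 × C: no H
  1 × N: no H
  1 × S (aromatic): no H
  Total hydrogens = 15.
Molecular formula: C15H15NS

C15H15NS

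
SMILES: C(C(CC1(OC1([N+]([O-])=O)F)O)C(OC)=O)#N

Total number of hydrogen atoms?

Hydrogens are implicit in SMILES; fill each atom to its normal valence:
  4 × C: no H
  4 × O: no H
  1 × C: 3 H
  1 × C: 2 H
  1 × C: 1 H
  1 × F: no H
  1 × N (charge +1): no H
  1 × N: no H
  1 × O: 1 H
  1 × O (charge -1): no H
  Total hydrogens = 7.

7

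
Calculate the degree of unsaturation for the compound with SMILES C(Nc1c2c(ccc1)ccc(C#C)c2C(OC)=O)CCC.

Molecular formula from the SMILES: C18H19NO2.
DoU = (2C + 2 + N − H − X)/2 = (2·18 + 2 + 1 − 19 − 0)/2 = 20/2 = 10.
(Structurally: 2 ring(s) + 8 π bond(s) = 10.)

10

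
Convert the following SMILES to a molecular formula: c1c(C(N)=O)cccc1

C7H7NO

Heavy atoms from the SMILES: 7 C, 1 N, 1 O.
Implicit hydrogens by atom environment:
  5 × C (aromatic): 1 H each → 5
  1 × C (aromatic): no H
  1 × C: no H
  1 × N: 2 H
  1 × O: no H
  Total hydrogens = 7.
Molecular formula: C7H7NO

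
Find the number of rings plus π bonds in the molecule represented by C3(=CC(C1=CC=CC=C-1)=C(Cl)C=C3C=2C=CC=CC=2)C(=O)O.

13

Molecular formula from the SMILES: C19H13ClO2.
DoU = (2C + 2 + N − H − X)/2 = (2·19 + 2 + 0 − 13 − 1)/2 = 26/2 = 13.
(Structurally: 3 ring(s) + 10 π bond(s) = 13.)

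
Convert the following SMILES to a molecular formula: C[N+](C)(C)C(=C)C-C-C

Heavy atoms from the SMILES: 8 C, 1 N.
Implicit hydrogens by atom environment:
  4 × C: 3 H each → 12
  3 × C: 2 H each → 6
  1 × C: no H
  1 × N (charge +1): no H
  Total hydrogens = 18.
Net charge +1.
Molecular formula: C8H18N+

C8H18N+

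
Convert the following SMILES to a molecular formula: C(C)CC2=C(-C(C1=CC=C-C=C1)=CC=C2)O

C15H16O

Heavy atoms from the SMILES: 15 C, 1 O.
Implicit hydrogens by atom environment:
  8 × C (aromatic): 1 H each → 8
  4 × C (aromatic): no H
  2 × C: 2 H each → 4
  1 × C: 3 H
  1 × O: 1 H
  Total hydrogens = 16.
Molecular formula: C15H16O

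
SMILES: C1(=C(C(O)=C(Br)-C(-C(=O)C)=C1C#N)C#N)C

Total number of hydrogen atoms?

Hydrogens are implicit in SMILES; fill each atom to its normal valence:
  6 × C (aromatic): no H
  3 × C: no H
  2 × C: 3 H each → 6
  2 × N: no H
  1 × Br: no H
  1 × O: 1 H
  1 × O: no H
  Total hydrogens = 7.

7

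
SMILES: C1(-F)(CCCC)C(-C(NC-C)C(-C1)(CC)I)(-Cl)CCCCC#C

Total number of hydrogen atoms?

Hydrogens are implicit in SMILES; fill each atom to its normal valence:
  10 × C: 2 H each → 20
  4 × C: no H
  3 × C: 3 H each → 9
  2 × C: 1 H each → 2
  1 × Cl: no H
  1 × F: no H
  1 × I: no H
  1 × N: 1 H
  Total hydrogens = 32.

32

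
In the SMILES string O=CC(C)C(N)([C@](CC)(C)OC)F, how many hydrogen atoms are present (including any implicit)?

18

Hydrogens are implicit in SMILES; fill each atom to its normal valence:
  4 × C: 3 H each → 12
  2 × C: 1 H each → 2
  2 × C: no H
  2 × O: no H
  1 × C: 2 H
  1 × F: no H
  1 × N: 2 H
  Total hydrogens = 18.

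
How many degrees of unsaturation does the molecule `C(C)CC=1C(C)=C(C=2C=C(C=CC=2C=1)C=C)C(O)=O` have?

9

Molecular formula from the SMILES: C17H18O2.
DoU = (2C + 2 + N − H − X)/2 = (2·17 + 2 + 0 − 18 − 0)/2 = 18/2 = 9.
(Structurally: 2 ring(s) + 7 π bond(s) = 9.)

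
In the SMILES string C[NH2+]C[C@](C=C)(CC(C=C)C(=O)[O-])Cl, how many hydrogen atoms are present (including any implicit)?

Hydrogens are implicit in SMILES; fill each atom to its normal valence:
  4 × C: 2 H each → 8
  3 × C: 1 H each → 3
  2 × C: no H
  1 × C: 3 H
  1 × Cl: no H
  1 × N (charge +1): 2 H
  1 × O: no H
  1 × O (charge -1): no H
  Total hydrogens = 16.

16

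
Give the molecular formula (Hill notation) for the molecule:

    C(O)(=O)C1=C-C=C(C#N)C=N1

Heavy atoms from the SMILES: 7 C, 2 N, 2 O.
Implicit hydrogens by atom environment:
  3 × C (aromatic): 1 H each → 3
  2 × C (aromatic): no H
  2 × C: no H
  1 × N (aromatic): no H
  1 × N: no H
  1 × O: 1 H
  1 × O: no H
  Total hydrogens = 4.
Molecular formula: C7H4N2O2

C7H4N2O2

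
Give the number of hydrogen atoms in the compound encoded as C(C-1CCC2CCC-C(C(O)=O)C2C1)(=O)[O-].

Hydrogens are implicit in SMILES; fill each atom to its normal valence:
  6 × C: 2 H each → 12
  4 × C: 1 H each → 4
  2 × C: no H
  2 × O: no H
  1 × O: 1 H
  1 × O (charge -1): no H
  Total hydrogens = 17.

17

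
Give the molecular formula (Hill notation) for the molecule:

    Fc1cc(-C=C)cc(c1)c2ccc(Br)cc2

C14H10BrF

Heavy atoms from the SMILES: 1 Br, 14 C, 1 F.
Implicit hydrogens by atom environment:
  7 × C (aromatic): 1 H each → 7
  5 × C (aromatic): no H
  1 × Br: no H
  1 × C: 2 H
  1 × C: 1 H
  1 × F: no H
  Total hydrogens = 10.
Molecular formula: C14H10BrF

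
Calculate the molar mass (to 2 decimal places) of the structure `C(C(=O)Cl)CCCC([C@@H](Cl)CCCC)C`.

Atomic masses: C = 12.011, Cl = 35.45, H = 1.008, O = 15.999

Molecular formula: C12H22Cl2O.
M = 12×12.011 + 2×35.45 + 22×1.008 + 1×15.999 = 253.21 g/mol.

253.21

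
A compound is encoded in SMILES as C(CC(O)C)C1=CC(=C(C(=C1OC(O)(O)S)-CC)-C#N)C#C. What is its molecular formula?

C16H19NO4S

Heavy atoms from the SMILES: 16 C, 1 N, 4 O, 1 S.
Implicit hydrogens by atom environment:
  5 × C (aromatic): no H
  3 × C: 2 H each → 6
  3 × C: no H
  3 × O: 1 H each → 3
  2 × C: 3 H each → 6
  2 × C: 1 H each → 2
  1 × C (aromatic): 1 H
  1 × N: no H
  1 × O: no H
  1 × S: 1 H
  Total hydrogens = 19.
Molecular formula: C16H19NO4S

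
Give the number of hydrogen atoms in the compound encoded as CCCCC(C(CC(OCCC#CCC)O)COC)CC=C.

34

Hydrogens are implicit in SMILES; fill each atom to its normal valence:
  10 × C: 2 H each → 20
  4 × C: 1 H each → 4
  3 × C: 3 H each → 9
  2 × C: no H
  2 × O: no H
  1 × O: 1 H
  Total hydrogens = 34.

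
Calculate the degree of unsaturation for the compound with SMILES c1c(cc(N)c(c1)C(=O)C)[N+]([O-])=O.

Molecular formula from the SMILES: C8H8N2O3.
DoU = (2C + 2 + N − H − X)/2 = (2·8 + 2 + 2 − 8 − 0)/2 = 12/2 = 6.
(Structurally: 1 ring(s) + 5 π bond(s) = 6.)

6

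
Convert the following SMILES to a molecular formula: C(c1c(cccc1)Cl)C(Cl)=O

C8H6Cl2O

Heavy atoms from the SMILES: 8 C, 2 Cl, 1 O.
Implicit hydrogens by atom environment:
  4 × C (aromatic): 1 H each → 4
  2 × C (aromatic): no H
  2 × Cl: no H
  1 × C: 2 H
  1 × C: no H
  1 × O: no H
  Total hydrogens = 6.
Molecular formula: C8H6Cl2O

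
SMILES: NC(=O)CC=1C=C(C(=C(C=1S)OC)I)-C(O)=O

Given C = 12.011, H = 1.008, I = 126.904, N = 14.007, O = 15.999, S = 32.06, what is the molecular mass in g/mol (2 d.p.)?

Molecular formula: C10H10INO4S.
M = 10×12.011 + 10×1.008 + 1×126.904 + 1×14.007 + 4×15.999 + 1×32.06 = 367.16 g/mol.

367.16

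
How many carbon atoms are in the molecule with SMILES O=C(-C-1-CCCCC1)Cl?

The symbol for carbon appears 7 times in the SMILES. (Cl is a single chlorine, not C + l.)

7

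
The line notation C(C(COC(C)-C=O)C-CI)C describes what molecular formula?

Heavy atoms from the SMILES: 9 C, 1 I, 2 O.
Implicit hydrogens by atom environment:
  4 × C: 2 H each → 8
  3 × C: 1 H each → 3
  2 × C: 3 H each → 6
  2 × O: no H
  1 × I: no H
  Total hydrogens = 17.
Molecular formula: C9H17IO2

C9H17IO2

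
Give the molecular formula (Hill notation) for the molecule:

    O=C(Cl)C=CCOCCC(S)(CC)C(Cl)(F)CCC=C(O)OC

Heavy atoms from the SMILES: 15 C, 2 Cl, 1 F, 4 O, 1 S.
Implicit hydrogens by atom environment:
  6 × C: 2 H each → 12
  4 × C: no H
  3 × C: 1 H each → 3
  3 × O: no H
  2 × C: 3 H each → 6
  2 × Cl: no H
  1 × F: no H
  1 × O: 1 H
  1 × S: 1 H
  Total hydrogens = 23.
Molecular formula: C15H23Cl2FO4S

C15H23Cl2FO4S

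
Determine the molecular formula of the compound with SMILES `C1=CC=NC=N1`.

C4H4N2

Heavy atoms from the SMILES: 4 C, 2 N.
Implicit hydrogens by atom environment:
  4 × C (aromatic): 1 H each → 4
  2 × N (aromatic): no H
  Total hydrogens = 4.
Molecular formula: C4H4N2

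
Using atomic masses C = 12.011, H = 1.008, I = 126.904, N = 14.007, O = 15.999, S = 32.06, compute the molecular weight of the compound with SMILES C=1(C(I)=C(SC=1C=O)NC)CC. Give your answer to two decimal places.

Molecular formula: C8H10INOS.
M = 8×12.011 + 10×1.008 + 1×126.904 + 1×14.007 + 1×15.999 + 1×32.06 = 295.14 g/mol.

295.14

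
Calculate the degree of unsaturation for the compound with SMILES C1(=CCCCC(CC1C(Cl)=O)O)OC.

3

Molecular formula from the SMILES: C10H15ClO3.
DoU = (2C + 2 + N − H − X)/2 = (2·10 + 2 + 0 − 15 − 1)/2 = 6/2 = 3.
(Structurally: 1 ring(s) + 2 π bond(s) = 3.)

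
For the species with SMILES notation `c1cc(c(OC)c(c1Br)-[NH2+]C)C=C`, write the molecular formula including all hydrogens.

C10H13BrNO+

Heavy atoms from the SMILES: 1 Br, 10 C, 1 N, 1 O.
Implicit hydrogens by atom environment:
  4 × C (aromatic): no H
  2 × C: 3 H each → 6
  2 × C (aromatic): 1 H each → 2
  1 × Br: no H
  1 × C: 2 H
  1 × C: 1 H
  1 × N (charge +1): 2 H
  1 × O: no H
  Total hydrogens = 13.
Net charge +1.
Molecular formula: C10H13BrNO+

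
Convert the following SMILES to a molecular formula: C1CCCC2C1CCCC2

C10H18

Heavy atoms from the SMILES: 10 C.
Implicit hydrogens by atom environment:
  8 × C: 2 H each → 16
  2 × C: 1 H each → 2
  Total hydrogens = 18.
Molecular formula: C10H18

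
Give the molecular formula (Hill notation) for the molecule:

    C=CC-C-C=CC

Heavy atoms from the SMILES: 7 C.
Implicit hydrogens by atom environment:
  3 × C: 2 H each → 6
  3 × C: 1 H each → 3
  1 × C: 3 H
  Total hydrogens = 12.
Molecular formula: C7H12

C7H12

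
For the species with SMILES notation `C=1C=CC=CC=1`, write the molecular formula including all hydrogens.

C6H6

Heavy atoms from the SMILES: 6 C.
Implicit hydrogens by atom environment:
  6 × C (aromatic): 1 H each → 6
  Total hydrogens = 6.
Molecular formula: C6H6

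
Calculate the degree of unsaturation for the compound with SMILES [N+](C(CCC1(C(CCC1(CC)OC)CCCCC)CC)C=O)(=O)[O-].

3

Molecular formula from the SMILES: C19H35NO4.
DoU = (2C + 2 + N − H − X)/2 = (2·19 + 2 + 1 − 35 − 0)/2 = 6/2 = 3.
(Structurally: 1 ring(s) + 2 π bond(s) = 3.)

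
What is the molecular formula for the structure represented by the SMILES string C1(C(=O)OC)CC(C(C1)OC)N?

C8H15NO3

Heavy atoms from the SMILES: 8 C, 1 N, 3 O.
Implicit hydrogens by atom environment:
  3 × C: 1 H each → 3
  3 × O: no H
  2 × C: 3 H each → 6
  2 × C: 2 H each → 4
  1 × C: no H
  1 × N: 2 H
  Total hydrogens = 15.
Molecular formula: C8H15NO3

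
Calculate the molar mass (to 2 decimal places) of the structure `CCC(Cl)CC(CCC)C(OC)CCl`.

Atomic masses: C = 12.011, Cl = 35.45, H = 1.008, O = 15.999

Molecular formula: C11H22Cl2O.
M = 11×12.011 + 2×35.45 + 22×1.008 + 1×15.999 = 241.20 g/mol.

241.20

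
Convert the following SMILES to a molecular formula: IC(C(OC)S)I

C3H6I2OS

Heavy atoms from the SMILES: 3 C, 2 I, 1 O, 1 S.
Implicit hydrogens by atom environment:
  2 × C: 1 H each → 2
  2 × I: no H
  1 × C: 3 H
  1 × O: no H
  1 × S: 1 H
  Total hydrogens = 6.
Molecular formula: C3H6I2OS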